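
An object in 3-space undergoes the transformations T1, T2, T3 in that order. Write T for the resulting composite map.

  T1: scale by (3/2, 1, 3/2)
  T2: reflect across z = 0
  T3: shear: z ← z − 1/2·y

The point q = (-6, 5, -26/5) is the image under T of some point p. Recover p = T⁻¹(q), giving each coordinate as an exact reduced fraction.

p = (-4, 5, 9/5)

T1 = [3/2 0 0 0; 0 1 0 0; 0 0 3/2 0; 0 0 0 1]
T2·T1 = [3/2 0 0 0; 0 1 0 0; 0 0 -3/2 0; 0 0 0 1]
T3·…·T1 = [3/2 0 0 0; 0 1 0 0; 0 -1/2 -3/2 0; 0 0 0 1]
det M = -9/4; M⁻¹ = [2/3 0 0 0; 0 1 0 0; 0 -1/3 -2/3 0; 0 0 0 1]
M⁻¹ · (-6, 5, -26/5)ᵀ = (-4, 5, 9/5)ᵀ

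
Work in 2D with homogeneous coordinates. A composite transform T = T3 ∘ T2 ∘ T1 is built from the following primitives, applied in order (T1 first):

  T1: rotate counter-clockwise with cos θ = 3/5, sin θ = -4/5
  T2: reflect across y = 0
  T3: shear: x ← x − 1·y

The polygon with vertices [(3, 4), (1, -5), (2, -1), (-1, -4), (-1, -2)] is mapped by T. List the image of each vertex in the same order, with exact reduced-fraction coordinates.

T1 rotate counter-clockwise with cos θ = 3/5, sin θ = -4/5: (3, 4) → (5, 0); (1, -5) → (-17/5, -19/5); (2, -1) → (2/5, -11/5); (-1, -4) → (-19/5, -8/5); (-1, -2) → (-11/5, -2/5)
T2 reflect across y = 0: (5, 0) → (5, 0); (-17/5, -19/5) → (-17/5, 19/5); (2/5, -11/5) → (2/5, 11/5); (-19/5, -8/5) → (-19/5, 8/5); (-11/5, -2/5) → (-11/5, 2/5)
T3 shear: x ← x − 1·y: (5, 0) → (5, 0); (-17/5, 19/5) → (-36/5, 19/5); (2/5, 11/5) → (-9/5, 11/5); (-19/5, 8/5) → (-27/5, 8/5); (-11/5, 2/5) → (-13/5, 2/5)

image vertices: (5, 0), (-36/5, 19/5), (-9/5, 11/5), (-27/5, 8/5), (-13/5, 2/5)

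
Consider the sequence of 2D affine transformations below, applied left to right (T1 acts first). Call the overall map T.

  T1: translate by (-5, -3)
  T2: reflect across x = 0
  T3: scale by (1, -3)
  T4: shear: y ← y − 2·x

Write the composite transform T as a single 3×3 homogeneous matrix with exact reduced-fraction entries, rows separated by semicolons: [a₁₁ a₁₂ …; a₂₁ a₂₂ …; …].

T = [-1 0 5; 2 -3 -1; 0 0 1]

T1 = [1 0 -5; 0 1 -3; 0 0 1]
T2·T1 = [-1 0 5; 0 1 -3; 0 0 1]
T3·…·T1 = [-1 0 5; 0 -3 9; 0 0 1]
T4·…·T1 = [-1 0 5; 2 -3 -1; 0 0 1]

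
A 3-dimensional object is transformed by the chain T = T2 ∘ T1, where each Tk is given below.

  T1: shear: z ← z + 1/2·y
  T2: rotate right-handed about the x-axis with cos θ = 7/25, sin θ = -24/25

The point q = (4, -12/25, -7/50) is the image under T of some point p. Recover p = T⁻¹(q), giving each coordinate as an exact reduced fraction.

p = (4, 0, -1/2)

T1 = [1 0 0 0; 0 1 0 0; 0 1/2 1 0; 0 0 0 1]
T2·T1 = [1 0 0 0; 0 19/25 24/25 0; 0 -41/50 7/25 0; 0 0 0 1]
det M = 1; M⁻¹ = [1 0 0 0; 0 7/25 -24/25 0; 0 41/50 19/25 0; 0 0 0 1]
M⁻¹ · (4, -12/25, -7/50)ᵀ = (4, 0, -1/2)ᵀ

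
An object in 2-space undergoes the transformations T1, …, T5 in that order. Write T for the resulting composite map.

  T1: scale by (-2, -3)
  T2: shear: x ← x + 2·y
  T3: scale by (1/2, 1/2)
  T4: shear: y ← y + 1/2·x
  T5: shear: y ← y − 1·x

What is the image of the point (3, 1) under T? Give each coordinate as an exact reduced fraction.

T(p) = (-6, 3/2)

T1 scale by (-2, -3): (3, 1) → (-6, -3)
T2 shear: x ← x + 2·y: (-6, -3) → (-12, -3)
T3 scale by (1/2, 1/2): (-12, -3) → (-6, -3/2)
T4 shear: y ← y + 1/2·x: (-6, -3/2) → (-6, -9/2)
T5 shear: y ← y − 1·x: (-6, -9/2) → (-6, 3/2)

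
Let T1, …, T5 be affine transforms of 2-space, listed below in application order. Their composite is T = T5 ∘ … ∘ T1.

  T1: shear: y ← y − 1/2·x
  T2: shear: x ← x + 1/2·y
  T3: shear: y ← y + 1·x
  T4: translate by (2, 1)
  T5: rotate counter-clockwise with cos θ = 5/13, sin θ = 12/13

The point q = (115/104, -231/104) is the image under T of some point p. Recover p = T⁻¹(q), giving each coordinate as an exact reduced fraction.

T1 = [1 0 0; -1/2 1 0; 0 0 1]
T2·T1 = [3/4 1/2 0; -1/2 1 0; 0 0 1]
T3·…·T1 = [3/4 1/2 0; 1/4 3/2 0; 0 0 1]
T4·…·T1 = [3/4 1/2 2; 1/4 3/2 1; 0 0 1]
T5·…·T1 = [3/52 -31/26 -2/13; 41/52 27/26 29/13; 0 0 1]
det M = 1; M⁻¹ = [27/26 31/26 -5/2; -41/52 3/52 -1/4; 0 0 1]
M⁻¹ · (115/104, -231/104)ᵀ = (-4, -5/4)ᵀ

p = (-4, -5/4)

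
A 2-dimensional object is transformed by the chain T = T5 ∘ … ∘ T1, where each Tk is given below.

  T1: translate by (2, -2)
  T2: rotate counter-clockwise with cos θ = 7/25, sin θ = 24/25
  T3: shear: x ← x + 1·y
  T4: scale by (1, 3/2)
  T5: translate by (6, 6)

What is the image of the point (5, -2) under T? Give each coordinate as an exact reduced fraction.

T1 translate by (2, -2): (5, -2) → (7, -4)
T2 rotate counter-clockwise with cos θ = 7/25, sin θ = 24/25: (7, -4) → (29/5, 28/5)
T3 shear: x ← x + 1·y: (29/5, 28/5) → (57/5, 28/5)
T4 scale by (1, 3/2): (57/5, 28/5) → (57/5, 42/5)
T5 translate by (6, 6): (57/5, 42/5) → (87/5, 72/5)

T(p) = (87/5, 72/5)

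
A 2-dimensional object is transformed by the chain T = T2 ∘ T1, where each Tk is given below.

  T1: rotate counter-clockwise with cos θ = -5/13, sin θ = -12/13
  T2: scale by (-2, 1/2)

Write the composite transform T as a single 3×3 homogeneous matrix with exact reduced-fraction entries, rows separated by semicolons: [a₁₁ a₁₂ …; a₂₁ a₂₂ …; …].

T1 = [-5/13 12/13 0; -12/13 -5/13 0; 0 0 1]
T2·T1 = [10/13 -24/13 0; -6/13 -5/26 0; 0 0 1]

T = [10/13 -24/13 0; -6/13 -5/26 0; 0 0 1]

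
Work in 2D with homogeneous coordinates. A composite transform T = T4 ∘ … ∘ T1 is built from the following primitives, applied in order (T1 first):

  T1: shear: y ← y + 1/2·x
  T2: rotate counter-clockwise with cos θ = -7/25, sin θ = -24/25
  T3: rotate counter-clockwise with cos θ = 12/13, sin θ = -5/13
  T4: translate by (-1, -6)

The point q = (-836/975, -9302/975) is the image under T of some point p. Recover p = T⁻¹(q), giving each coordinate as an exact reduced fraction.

p = (8/3, 1)

T1 = [1 0 0; 1/2 1 0; 0 0 1]
T2·T1 = [1/5 24/25 0; -11/10 -7/25 0; 0 0 1]
T3·…·T1 = [-31/130 253/325 0; -71/65 -204/325 0; 0 0 1]
T4·…·T1 = [-31/130 253/325 -1; -71/65 -204/325 -6; 0 0 1]
det M = 1; M⁻¹ = [-204/325 -253/325 -1722/325; 71/65 -31/130 -22/65; 0 0 1]
M⁻¹ · (-836/975, -9302/975)ᵀ = (8/3, 1)ᵀ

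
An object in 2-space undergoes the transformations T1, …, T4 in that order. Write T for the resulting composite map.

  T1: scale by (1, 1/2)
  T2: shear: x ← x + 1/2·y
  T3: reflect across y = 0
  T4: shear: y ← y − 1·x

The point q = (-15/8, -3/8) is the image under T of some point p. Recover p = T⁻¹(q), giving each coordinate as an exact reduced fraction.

T1 = [1 0 0; 0 1/2 0; 0 0 1]
T2·T1 = [1 1/4 0; 0 1/2 0; 0 0 1]
T3·…·T1 = [1 1/4 0; 0 -1/2 0; 0 0 1]
T4·…·T1 = [1 1/4 0; -1 -3/4 0; 0 0 1]
det M = -1/2; M⁻¹ = [3/2 1/2 0; -2 -2 0; 0 0 1]
M⁻¹ · (-15/8, -3/8)ᵀ = (-3, 9/2)ᵀ

p = (-3, 9/2)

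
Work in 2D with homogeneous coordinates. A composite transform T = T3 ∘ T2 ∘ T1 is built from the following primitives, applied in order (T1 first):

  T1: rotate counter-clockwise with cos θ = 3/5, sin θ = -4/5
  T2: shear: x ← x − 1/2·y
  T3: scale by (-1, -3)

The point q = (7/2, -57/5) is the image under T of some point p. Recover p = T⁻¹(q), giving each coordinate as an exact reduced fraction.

p = (-4, 1)

T1 = [3/5 4/5 0; -4/5 3/5 0; 0 0 1]
T2·T1 = [1 1/2 0; -4/5 3/5 0; 0 0 1]
T3·…·T1 = [-1 -1/2 0; 12/5 -9/5 0; 0 0 1]
det M = 3; M⁻¹ = [-3/5 1/6 0; -4/5 -1/3 0; 0 0 1]
M⁻¹ · (7/2, -57/5)ᵀ = (-4, 1)ᵀ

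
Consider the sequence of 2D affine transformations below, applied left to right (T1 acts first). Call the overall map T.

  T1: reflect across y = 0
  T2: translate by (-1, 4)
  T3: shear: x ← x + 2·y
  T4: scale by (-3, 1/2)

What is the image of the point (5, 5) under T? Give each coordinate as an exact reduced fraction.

T(p) = (-6, -1/2)

T1 reflect across y = 0: (5, 5) → (5, -5)
T2 translate by (-1, 4): (5, -5) → (4, -1)
T3 shear: x ← x + 2·y: (4, -1) → (2, -1)
T4 scale by (-3, 1/2): (2, -1) → (-6, -1/2)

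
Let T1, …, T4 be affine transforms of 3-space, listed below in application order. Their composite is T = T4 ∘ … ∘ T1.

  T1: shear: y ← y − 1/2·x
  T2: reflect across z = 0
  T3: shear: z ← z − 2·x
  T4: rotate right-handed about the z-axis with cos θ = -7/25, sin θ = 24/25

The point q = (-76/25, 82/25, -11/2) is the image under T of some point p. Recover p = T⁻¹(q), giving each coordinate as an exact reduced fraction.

p = (4, 4, -5/2)

T1 = [1 0 0 0; -1/2 1 0 0; 0 0 1 0; 0 0 0 1]
T2·T1 = [1 0 0 0; -1/2 1 0 0; 0 0 -1 0; 0 0 0 1]
T3·…·T1 = [1 0 0 0; -1/2 1 0 0; -2 0 -1 0; 0 0 0 1]
T4·…·T1 = [1/5 -24/25 0 0; 11/10 -7/25 0 0; -2 0 -1 0; 0 0 0 1]
det M = -1; M⁻¹ = [-7/25 24/25 0 0; -11/10 1/5 0 0; 14/25 -48/25 -1 0; 0 0 0 1]
M⁻¹ · (-76/25, 82/25, -11/2)ᵀ = (4, 4, -5/2)ᵀ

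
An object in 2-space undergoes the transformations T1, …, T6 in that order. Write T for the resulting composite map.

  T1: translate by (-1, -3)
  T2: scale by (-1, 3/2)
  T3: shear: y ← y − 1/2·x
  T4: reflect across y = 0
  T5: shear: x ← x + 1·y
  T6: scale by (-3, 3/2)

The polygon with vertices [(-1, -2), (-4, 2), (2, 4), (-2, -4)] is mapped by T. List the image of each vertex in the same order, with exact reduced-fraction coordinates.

image vertices: (-63/2, 51/4), (-27, 6), (9, -3), (-45, 18)

T1 translate by (-1, -3): (-1, -2) → (-2, -5); (-4, 2) → (-5, -1); (2, 4) → (1, 1); (-2, -4) → (-3, -7)
T2 scale by (-1, 3/2): (-2, -5) → (2, -15/2); (-5, -1) → (5, -3/2); (1, 1) → (-1, 3/2); (-3, -7) → (3, -21/2)
T3 shear: y ← y − 1/2·x: (2, -15/2) → (2, -17/2); (5, -3/2) → (5, -4); (-1, 3/2) → (-1, 2); (3, -21/2) → (3, -12)
T4 reflect across y = 0: (2, -17/2) → (2, 17/2); (5, -4) → (5, 4); (-1, 2) → (-1, -2); (3, -12) → (3, 12)
T5 shear: x ← x + 1·y: (2, 17/2) → (21/2, 17/2); (5, 4) → (9, 4); (-1, -2) → (-3, -2); (3, 12) → (15, 12)
T6 scale by (-3, 3/2): (21/2, 17/2) → (-63/2, 51/4); (9, 4) → (-27, 6); (-3, -2) → (9, -3); (15, 12) → (-45, 18)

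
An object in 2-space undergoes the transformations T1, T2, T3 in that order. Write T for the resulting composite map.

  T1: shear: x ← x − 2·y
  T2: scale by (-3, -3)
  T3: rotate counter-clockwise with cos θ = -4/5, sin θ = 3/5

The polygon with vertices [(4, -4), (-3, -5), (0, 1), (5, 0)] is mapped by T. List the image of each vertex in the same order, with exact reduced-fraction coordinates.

image vertices: (108/5, -156/5), (39/5, -123/5), (-3, 6), (12, -9)

T1 shear: x ← x − 2·y: (4, -4) → (12, -4); (-3, -5) → (7, -5); (0, 1) → (-2, 1); (5, 0) → (5, 0)
T2 scale by (-3, -3): (12, -4) → (-36, 12); (7, -5) → (-21, 15); (-2, 1) → (6, -3); (5, 0) → (-15, 0)
T3 rotate counter-clockwise with cos θ = -4/5, sin θ = 3/5: (-36, 12) → (108/5, -156/5); (-21, 15) → (39/5, -123/5); (6, -3) → (-3, 6); (-15, 0) → (12, -9)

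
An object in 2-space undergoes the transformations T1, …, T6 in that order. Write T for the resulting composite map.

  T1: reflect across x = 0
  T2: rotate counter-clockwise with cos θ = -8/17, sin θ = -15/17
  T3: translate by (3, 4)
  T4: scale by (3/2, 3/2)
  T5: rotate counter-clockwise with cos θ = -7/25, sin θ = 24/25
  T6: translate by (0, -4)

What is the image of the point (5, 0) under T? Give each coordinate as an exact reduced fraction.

T(p) = (-12207/850, 149/850)

T1 reflect across x = 0: (5, 0) → (-5, 0)
T2 rotate counter-clockwise with cos θ = -8/17, sin θ = -15/17: (-5, 0) → (40/17, 75/17)
T3 translate by (3, 4): (40/17, 75/17) → (91/17, 143/17)
T4 scale by (3/2, 3/2): (91/17, 143/17) → (273/34, 429/34)
T5 rotate counter-clockwise with cos θ = -7/25, sin θ = 24/25: (273/34, 429/34) → (-12207/850, 3549/850)
T6 translate by (0, -4): (-12207/850, 3549/850) → (-12207/850, 149/850)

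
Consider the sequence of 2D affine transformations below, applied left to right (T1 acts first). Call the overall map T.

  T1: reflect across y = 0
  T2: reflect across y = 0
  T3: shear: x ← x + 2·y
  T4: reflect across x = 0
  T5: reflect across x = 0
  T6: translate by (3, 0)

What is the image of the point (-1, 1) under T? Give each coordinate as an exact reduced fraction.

T(p) = (4, 1)

T1 reflect across y = 0: (-1, 1) → (-1, -1)
T2 reflect across y = 0: (-1, -1) → (-1, 1)
T3 shear: x ← x + 2·y: (-1, 1) → (1, 1)
T4 reflect across x = 0: (1, 1) → (-1, 1)
T5 reflect across x = 0: (-1, 1) → (1, 1)
T6 translate by (3, 0): (1, 1) → (4, 1)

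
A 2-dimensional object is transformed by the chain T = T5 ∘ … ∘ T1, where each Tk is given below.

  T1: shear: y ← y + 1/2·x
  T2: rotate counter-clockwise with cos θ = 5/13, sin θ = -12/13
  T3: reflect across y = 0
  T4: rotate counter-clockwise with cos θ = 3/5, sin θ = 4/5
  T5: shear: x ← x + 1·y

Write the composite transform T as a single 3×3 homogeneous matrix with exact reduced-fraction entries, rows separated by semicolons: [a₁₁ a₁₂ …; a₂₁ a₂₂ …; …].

T1 = [1 0 0; 1/2 1 0; 0 0 1]
T2·T1 = [11/13 12/13 0; -19/26 5/13 0; 0 0 1]
T3·…·T1 = [11/13 12/13 0; 19/26 -5/13 0; 0 0 1]
T4·…·T1 = [-1/13 56/65 0; 29/26 33/65 0; 0 0 1]
T5·…·T1 = [27/26 89/65 0; 29/26 33/65 0; 0 0 1]

T = [27/26 89/65 0; 29/26 33/65 0; 0 0 1]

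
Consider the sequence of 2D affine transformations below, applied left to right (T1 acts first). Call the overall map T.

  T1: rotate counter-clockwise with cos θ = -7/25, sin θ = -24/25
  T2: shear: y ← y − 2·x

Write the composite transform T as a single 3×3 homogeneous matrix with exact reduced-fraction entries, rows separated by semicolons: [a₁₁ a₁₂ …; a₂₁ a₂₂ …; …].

T1 = [-7/25 24/25 0; -24/25 -7/25 0; 0 0 1]
T2·T1 = [-7/25 24/25 0; -2/5 -11/5 0; 0 0 1]

T = [-7/25 24/25 0; -2/5 -11/5 0; 0 0 1]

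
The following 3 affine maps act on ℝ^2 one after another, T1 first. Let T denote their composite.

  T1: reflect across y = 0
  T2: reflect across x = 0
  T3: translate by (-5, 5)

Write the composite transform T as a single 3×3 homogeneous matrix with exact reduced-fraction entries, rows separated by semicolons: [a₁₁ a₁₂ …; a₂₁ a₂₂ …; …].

T = [-1 0 -5; 0 -1 5; 0 0 1]

T1 = [1 0 0; 0 -1 0; 0 0 1]
T2·T1 = [-1 0 0; 0 -1 0; 0 0 1]
T3·…·T1 = [-1 0 -5; 0 -1 5; 0 0 1]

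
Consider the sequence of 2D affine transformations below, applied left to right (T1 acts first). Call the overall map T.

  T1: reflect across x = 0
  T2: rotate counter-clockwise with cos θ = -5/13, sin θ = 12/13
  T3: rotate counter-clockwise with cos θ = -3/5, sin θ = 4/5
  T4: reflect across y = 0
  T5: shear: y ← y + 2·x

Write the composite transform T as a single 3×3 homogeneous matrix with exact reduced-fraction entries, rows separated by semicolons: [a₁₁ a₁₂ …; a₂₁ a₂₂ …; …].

T = [33/65 56/65 0; 2/13 29/13 0; 0 0 1]

T1 = [-1 0 0; 0 1 0; 0 0 1]
T2·T1 = [5/13 -12/13 0; -12/13 -5/13 0; 0 0 1]
T3·…·T1 = [33/65 56/65 0; 56/65 -33/65 0; 0 0 1]
T4·…·T1 = [33/65 56/65 0; -56/65 33/65 0; 0 0 1]
T5·…·T1 = [33/65 56/65 0; 2/13 29/13 0; 0 0 1]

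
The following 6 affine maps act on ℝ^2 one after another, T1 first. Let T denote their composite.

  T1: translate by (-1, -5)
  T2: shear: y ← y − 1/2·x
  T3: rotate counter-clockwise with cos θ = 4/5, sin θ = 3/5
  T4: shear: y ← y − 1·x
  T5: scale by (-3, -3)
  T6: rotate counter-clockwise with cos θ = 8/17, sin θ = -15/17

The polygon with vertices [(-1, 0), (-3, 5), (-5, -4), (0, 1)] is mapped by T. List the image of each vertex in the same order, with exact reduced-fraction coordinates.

image vertices: (1074/85, 804/85), (-282/85, -1422/85), (1764/85, 594/85), (1803/170, 1713/170)

T1 translate by (-1, -5): (-1, 0) → (-2, -5); (-3, 5) → (-4, 0); (-5, -4) → (-6, -9); (0, 1) → (-1, -4)
T2 shear: y ← y − 1/2·x: (-2, -5) → (-2, -4); (-4, 0) → (-4, 2); (-6, -9) → (-6, -6); (-1, -4) → (-1, -7/2)
T3 rotate counter-clockwise with cos θ = 4/5, sin θ = 3/5: (-2, -4) → (4/5, -22/5); (-4, 2) → (-22/5, -4/5); (-6, -6) → (-6/5, -42/5); (-1, -7/2) → (13/10, -17/5)
T4 shear: y ← y − 1·x: (4/5, -22/5) → (4/5, -26/5); (-22/5, -4/5) → (-22/5, 18/5); (-6/5, -42/5) → (-6/5, -36/5); (13/10, -17/5) → (13/10, -47/10)
T5 scale by (-3, -3): (4/5, -26/5) → (-12/5, 78/5); (-22/5, 18/5) → (66/5, -54/5); (-6/5, -36/5) → (18/5, 108/5); (13/10, -47/10) → (-39/10, 141/10)
T6 rotate counter-clockwise with cos θ = 8/17, sin θ = -15/17: (-12/5, 78/5) → (1074/85, 804/85); (66/5, -54/5) → (-282/85, -1422/85); (18/5, 108/5) → (1764/85, 594/85); (-39/10, 141/10) → (1803/170, 1713/170)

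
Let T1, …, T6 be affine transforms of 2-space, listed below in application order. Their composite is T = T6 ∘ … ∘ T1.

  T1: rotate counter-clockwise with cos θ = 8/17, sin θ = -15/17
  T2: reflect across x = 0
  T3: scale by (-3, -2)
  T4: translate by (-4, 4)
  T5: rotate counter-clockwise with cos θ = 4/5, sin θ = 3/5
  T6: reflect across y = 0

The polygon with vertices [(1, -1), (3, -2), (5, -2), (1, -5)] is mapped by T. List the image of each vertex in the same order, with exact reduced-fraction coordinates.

image vertices: (-698/85, -189/85), (-914/85, -502/85), (-902/85, -886/85), (-322/17, 19/17)

T1 rotate counter-clockwise with cos θ = 8/17, sin θ = -15/17: (1, -1) → (-7/17, -23/17); (3, -2) → (-6/17, -61/17); (5, -2) → (10/17, -91/17); (1, -5) → (-67/17, -55/17)
T2 reflect across x = 0: (-7/17, -23/17) → (7/17, -23/17); (-6/17, -61/17) → (6/17, -61/17); (10/17, -91/17) → (-10/17, -91/17); (-67/17, -55/17) → (67/17, -55/17)
T3 scale by (-3, -2): (7/17, -23/17) → (-21/17, 46/17); (6/17, -61/17) → (-18/17, 122/17); (-10/17, -91/17) → (30/17, 182/17); (67/17, -55/17) → (-201/17, 110/17)
T4 translate by (-4, 4): (-21/17, 46/17) → (-89/17, 114/17); (-18/17, 122/17) → (-86/17, 190/17); (30/17, 182/17) → (-38/17, 250/17); (-201/17, 110/17) → (-269/17, 178/17)
T5 rotate counter-clockwise with cos θ = 4/5, sin θ = 3/5: (-89/17, 114/17) → (-698/85, 189/85); (-86/17, 190/17) → (-914/85, 502/85); (-38/17, 250/17) → (-902/85, 886/85); (-269/17, 178/17) → (-322/17, -19/17)
T6 reflect across y = 0: (-698/85, 189/85) → (-698/85, -189/85); (-914/85, 502/85) → (-914/85, -502/85); (-902/85, 886/85) → (-902/85, -886/85); (-322/17, -19/17) → (-322/17, 19/17)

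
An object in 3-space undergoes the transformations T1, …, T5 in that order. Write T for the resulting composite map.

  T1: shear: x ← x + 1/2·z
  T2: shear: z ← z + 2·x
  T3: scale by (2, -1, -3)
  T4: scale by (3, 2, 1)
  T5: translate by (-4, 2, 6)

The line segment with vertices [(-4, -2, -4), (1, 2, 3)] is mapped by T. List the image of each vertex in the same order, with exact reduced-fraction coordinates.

T1 shear: x ← x + 1/2·z: (-4, -2, -4) → (-6, -2, -4); (1, 2, 3) → (5/2, 2, 3)
T2 shear: z ← z + 2·x: (-6, -2, -4) → (-6, -2, -16); (5/2, 2, 3) → (5/2, 2, 8)
T3 scale by (2, -1, -3): (-6, -2, -16) → (-12, 2, 48); (5/2, 2, 8) → (5, -2, -24)
T4 scale by (3, 2, 1): (-12, 2, 48) → (-36, 4, 48); (5, -2, -24) → (15, -4, -24)
T5 translate by (-4, 2, 6): (-36, 4, 48) → (-40, 6, 54); (15, -4, -24) → (11, -2, -18)

image vertices: (-40, 6, 54), (11, -2, -18)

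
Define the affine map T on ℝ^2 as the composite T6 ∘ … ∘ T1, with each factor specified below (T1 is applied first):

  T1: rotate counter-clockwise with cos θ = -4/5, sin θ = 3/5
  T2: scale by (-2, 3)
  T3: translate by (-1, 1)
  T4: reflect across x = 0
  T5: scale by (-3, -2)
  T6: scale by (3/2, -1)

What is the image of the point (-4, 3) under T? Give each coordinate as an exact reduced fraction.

T1 rotate counter-clockwise with cos θ = -4/5, sin θ = 3/5: (-4, 3) → (7/5, -24/5)
T2 scale by (-2, 3): (7/5, -24/5) → (-14/5, -72/5)
T3 translate by (-1, 1): (-14/5, -72/5) → (-19/5, -67/5)
T4 reflect across x = 0: (-19/5, -67/5) → (19/5, -67/5)
T5 scale by (-3, -2): (19/5, -67/5) → (-57/5, 134/5)
T6 scale by (3/2, -1): (-57/5, 134/5) → (-171/10, -134/5)

T(p) = (-171/10, -134/5)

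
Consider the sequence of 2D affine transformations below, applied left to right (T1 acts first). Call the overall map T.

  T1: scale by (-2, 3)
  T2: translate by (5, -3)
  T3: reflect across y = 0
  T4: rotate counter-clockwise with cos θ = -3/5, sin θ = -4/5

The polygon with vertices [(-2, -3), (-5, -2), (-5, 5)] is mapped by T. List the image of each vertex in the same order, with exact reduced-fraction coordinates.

T1 scale by (-2, 3): (-2, -3) → (4, -9); (-5, -2) → (10, -6); (-5, 5) → (10, 15)
T2 translate by (5, -3): (4, -9) → (9, -12); (10, -6) → (15, -9); (10, 15) → (15, 12)
T3 reflect across y = 0: (9, -12) → (9, 12); (15, -9) → (15, 9); (15, 12) → (15, -12)
T4 rotate counter-clockwise with cos θ = -3/5, sin θ = -4/5: (9, 12) → (21/5, -72/5); (15, 9) → (-9/5, -87/5); (15, -12) → (-93/5, -24/5)

image vertices: (21/5, -72/5), (-9/5, -87/5), (-93/5, -24/5)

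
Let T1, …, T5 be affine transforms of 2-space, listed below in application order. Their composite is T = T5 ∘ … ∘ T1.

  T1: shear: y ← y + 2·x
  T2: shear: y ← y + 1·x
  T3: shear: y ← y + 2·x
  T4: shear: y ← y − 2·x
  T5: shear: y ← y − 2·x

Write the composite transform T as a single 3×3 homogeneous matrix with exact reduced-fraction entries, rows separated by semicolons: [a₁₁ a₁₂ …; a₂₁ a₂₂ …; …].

T1 = [1 0 0; 2 1 0; 0 0 1]
T2·T1 = [1 0 0; 3 1 0; 0 0 1]
T3·…·T1 = [1 0 0; 5 1 0; 0 0 1]
T4·…·T1 = [1 0 0; 3 1 0; 0 0 1]
T5·…·T1 = [1 0 0; 1 1 0; 0 0 1]

T = [1 0 0; 1 1 0; 0 0 1]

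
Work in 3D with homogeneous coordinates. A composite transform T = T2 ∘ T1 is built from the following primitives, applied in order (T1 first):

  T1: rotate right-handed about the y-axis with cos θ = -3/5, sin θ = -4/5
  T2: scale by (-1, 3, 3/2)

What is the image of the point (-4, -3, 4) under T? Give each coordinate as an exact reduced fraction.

T(p) = (4/5, -9, -42/5)

T1 rotate right-handed about the y-axis with cos θ = -3/5, sin θ = -4/5: (-4, -3, 4) → (-4/5, -3, -28/5)
T2 scale by (-1, 3, 3/2): (-4/5, -3, -28/5) → (4/5, -9, -42/5)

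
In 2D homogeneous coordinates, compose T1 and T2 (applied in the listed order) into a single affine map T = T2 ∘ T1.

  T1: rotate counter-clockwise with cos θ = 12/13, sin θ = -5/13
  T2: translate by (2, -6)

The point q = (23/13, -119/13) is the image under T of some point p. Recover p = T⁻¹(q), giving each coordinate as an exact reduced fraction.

p = (1, -3)

T1 = [12/13 5/13 0; -5/13 12/13 0; 0 0 1]
T2·T1 = [12/13 5/13 2; -5/13 12/13 -6; 0 0 1]
det M = 1; M⁻¹ = [12/13 -5/13 -54/13; 5/13 12/13 62/13; 0 0 1]
M⁻¹ · (23/13, -119/13)ᵀ = (1, -3)ᵀ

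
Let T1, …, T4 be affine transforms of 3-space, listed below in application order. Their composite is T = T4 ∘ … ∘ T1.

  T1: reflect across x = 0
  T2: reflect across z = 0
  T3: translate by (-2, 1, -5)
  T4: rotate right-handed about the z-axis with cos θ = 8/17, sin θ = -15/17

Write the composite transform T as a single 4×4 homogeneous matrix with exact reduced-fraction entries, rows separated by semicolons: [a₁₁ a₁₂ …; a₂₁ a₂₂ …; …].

T1 = [-1 0 0 0; 0 1 0 0; 0 0 1 0; 0 0 0 1]
T2·T1 = [-1 0 0 0; 0 1 0 0; 0 0 -1 0; 0 0 0 1]
T3·…·T1 = [-1 0 0 -2; 0 1 0 1; 0 0 -1 -5; 0 0 0 1]
T4·…·T1 = [-8/17 15/17 0 -1/17; 15/17 8/17 0 38/17; 0 0 -1 -5; 0 0 0 1]

T = [-8/17 15/17 0 -1/17; 15/17 8/17 0 38/17; 0 0 -1 -5; 0 0 0 1]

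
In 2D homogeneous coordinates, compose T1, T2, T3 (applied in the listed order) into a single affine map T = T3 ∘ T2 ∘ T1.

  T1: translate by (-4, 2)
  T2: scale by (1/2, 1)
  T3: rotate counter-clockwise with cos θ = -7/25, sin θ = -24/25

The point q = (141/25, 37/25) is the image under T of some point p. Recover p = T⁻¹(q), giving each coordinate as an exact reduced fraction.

p = (-2, 3)

T1 = [1 0 -4; 0 1 2; 0 0 1]
T2·T1 = [1/2 0 -2; 0 1 2; 0 0 1]
T3·…·T1 = [-7/50 24/25 62/25; -12/25 -7/25 34/25; 0 0 1]
det M = 1/2; M⁻¹ = [-14/25 -48/25 4; 24/25 -7/25 -2; 0 0 1]
M⁻¹ · (141/25, 37/25)ᵀ = (-2, 3)ᵀ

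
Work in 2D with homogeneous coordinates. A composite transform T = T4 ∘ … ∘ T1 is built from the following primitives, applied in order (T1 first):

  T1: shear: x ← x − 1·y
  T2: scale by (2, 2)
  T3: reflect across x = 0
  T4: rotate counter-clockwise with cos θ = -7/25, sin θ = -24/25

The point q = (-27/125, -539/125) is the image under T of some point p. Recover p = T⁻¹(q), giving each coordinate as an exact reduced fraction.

T1 = [1 -1 0; 0 1 0; 0 0 1]
T2·T1 = [2 -2 0; 0 2 0; 0 0 1]
T3·…·T1 = [-2 2 0; 0 2 0; 0 0 1]
T4·…·T1 = [14/25 34/25 0; 48/25 -62/25 0; 0 0 1]
det M = -4; M⁻¹ = [31/50 17/50 0; 12/25 -7/50 0; 0 0 1]
M⁻¹ · (-27/125, -539/125)ᵀ = (-8/5, 1/2)ᵀ

p = (-8/5, 1/2)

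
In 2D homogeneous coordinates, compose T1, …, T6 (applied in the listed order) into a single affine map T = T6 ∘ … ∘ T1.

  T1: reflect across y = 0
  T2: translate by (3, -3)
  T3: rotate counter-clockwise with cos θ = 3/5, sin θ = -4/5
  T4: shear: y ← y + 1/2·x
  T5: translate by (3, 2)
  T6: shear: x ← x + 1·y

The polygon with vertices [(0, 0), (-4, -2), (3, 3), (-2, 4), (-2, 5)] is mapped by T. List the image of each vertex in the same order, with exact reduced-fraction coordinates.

image vertices: (-1/10, -5/2), (31/10, 3/2), (-26/5, -7), (-15/2, -11/2), (-93/10, -13/2)

T1 reflect across y = 0: (0, 0) → (0, 0); (-4, -2) → (-4, 2); (3, 3) → (3, -3); (-2, 4) → (-2, -4); (-2, 5) → (-2, -5)
T2 translate by (3, -3): (0, 0) → (3, -3); (-4, 2) → (-1, -1); (3, -3) → (6, -6); (-2, -4) → (1, -7); (-2, -5) → (1, -8)
T3 rotate counter-clockwise with cos θ = 3/5, sin θ = -4/5: (3, -3) → (-3/5, -21/5); (-1, -1) → (-7/5, 1/5); (6, -6) → (-6/5, -42/5); (1, -7) → (-5, -5); (1, -8) → (-29/5, -28/5)
T4 shear: y ← y + 1/2·x: (-3/5, -21/5) → (-3/5, -9/2); (-7/5, 1/5) → (-7/5, -1/2); (-6/5, -42/5) → (-6/5, -9); (-5, -5) → (-5, -15/2); (-29/5, -28/5) → (-29/5, -17/2)
T5 translate by (3, 2): (-3/5, -9/2) → (12/5, -5/2); (-7/5, -1/2) → (8/5, 3/2); (-6/5, -9) → (9/5, -7); (-5, -15/2) → (-2, -11/2); (-29/5, -17/2) → (-14/5, -13/2)
T6 shear: x ← x + 1·y: (12/5, -5/2) → (-1/10, -5/2); (8/5, 3/2) → (31/10, 3/2); (9/5, -7) → (-26/5, -7); (-2, -11/2) → (-15/2, -11/2); (-14/5, -13/2) → (-93/10, -13/2)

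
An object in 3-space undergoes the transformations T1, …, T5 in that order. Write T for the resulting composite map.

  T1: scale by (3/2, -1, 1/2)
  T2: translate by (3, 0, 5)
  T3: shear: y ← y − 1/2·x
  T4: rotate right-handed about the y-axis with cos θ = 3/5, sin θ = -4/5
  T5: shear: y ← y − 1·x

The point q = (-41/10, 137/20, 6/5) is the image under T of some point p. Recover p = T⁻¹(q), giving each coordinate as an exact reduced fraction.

T1 = [3/2 0 0 0; 0 -1 0 0; 0 0 1/2 0; 0 0 0 1]
T2·T1 = [3/2 0 0 3; 0 -1 0 0; 0 0 1/2 5; 0 0 0 1]
T3·…·T1 = [3/2 0 0 3; -3/4 -1 0 -3/2; 0 0 1/2 5; 0 0 0 1]
T4·…·T1 = [9/10 0 -2/5 -11/5; -3/4 -1 0 -3/2; 6/5 0 3/10 27/5; 0 0 0 1]
T5·…·T1 = [9/10 0 -2/5 -11/5; -33/20 -1 2/5 7/10; 6/5 0 3/10 27/5; 0 0 0 1]
det M = -3/4; M⁻¹ = [2/5 0 8/15 -2; -13/10 -1 -2/5 0; -8/5 0 6/5 -10; 0 0 0 1]
M⁻¹ · (-41/10, 137/20, 6/5)ᵀ = (-3, -2, -2)ᵀ

p = (-3, -2, -2)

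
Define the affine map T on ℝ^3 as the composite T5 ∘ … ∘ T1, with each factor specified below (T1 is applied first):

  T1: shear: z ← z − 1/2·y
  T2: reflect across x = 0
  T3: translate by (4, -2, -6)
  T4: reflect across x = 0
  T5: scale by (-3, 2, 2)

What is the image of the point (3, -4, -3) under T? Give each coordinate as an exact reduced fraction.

T1 shear: z ← z − 1/2·y: (3, -4, -3) → (3, -4, -1)
T2 reflect across x = 0: (3, -4, -1) → (-3, -4, -1)
T3 translate by (4, -2, -6): (-3, -4, -1) → (1, -6, -7)
T4 reflect across x = 0: (1, -6, -7) → (-1, -6, -7)
T5 scale by (-3, 2, 2): (-1, -6, -7) → (3, -12, -14)

T(p) = (3, -12, -14)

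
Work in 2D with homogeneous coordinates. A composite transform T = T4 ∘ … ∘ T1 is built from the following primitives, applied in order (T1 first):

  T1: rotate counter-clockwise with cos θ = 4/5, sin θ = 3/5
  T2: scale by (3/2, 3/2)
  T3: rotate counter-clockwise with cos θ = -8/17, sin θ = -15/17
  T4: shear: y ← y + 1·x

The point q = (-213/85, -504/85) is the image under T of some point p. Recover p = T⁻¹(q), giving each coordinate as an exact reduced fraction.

p = (2, -2)

T1 = [4/5 -3/5 0; 3/5 4/5 0; 0 0 1]
T2·T1 = [6/5 -9/10 0; 9/10 6/5 0; 0 0 1]
T3·…·T1 = [39/170 126/85 0; -126/85 39/170 0; 0 0 1]
T4·…·T1 = [39/170 126/85 0; -213/170 291/170 0; 0 0 1]
det M = 9/4; M⁻¹ = [194/255 -56/85 0; 142/255 26/255 0; 0 0 1]
M⁻¹ · (-213/85, -504/85)ᵀ = (2, -2)ᵀ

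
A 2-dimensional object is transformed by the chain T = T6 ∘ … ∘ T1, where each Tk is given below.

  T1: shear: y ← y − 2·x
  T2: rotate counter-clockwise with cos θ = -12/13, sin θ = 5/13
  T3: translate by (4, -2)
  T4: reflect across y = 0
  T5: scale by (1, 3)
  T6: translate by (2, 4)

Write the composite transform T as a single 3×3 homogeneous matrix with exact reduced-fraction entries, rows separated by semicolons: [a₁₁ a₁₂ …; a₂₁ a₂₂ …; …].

T = [-2/13 -5/13 6; -87/13 36/13 10; 0 0 1]

T1 = [1 0 0; -2 1 0; 0 0 1]
T2·T1 = [-2/13 -5/13 0; 29/13 -12/13 0; 0 0 1]
T3·…·T1 = [-2/13 -5/13 4; 29/13 -12/13 -2; 0 0 1]
T4·…·T1 = [-2/13 -5/13 4; -29/13 12/13 2; 0 0 1]
T5·…·T1 = [-2/13 -5/13 4; -87/13 36/13 6; 0 0 1]
T6·…·T1 = [-2/13 -5/13 6; -87/13 36/13 10; 0 0 1]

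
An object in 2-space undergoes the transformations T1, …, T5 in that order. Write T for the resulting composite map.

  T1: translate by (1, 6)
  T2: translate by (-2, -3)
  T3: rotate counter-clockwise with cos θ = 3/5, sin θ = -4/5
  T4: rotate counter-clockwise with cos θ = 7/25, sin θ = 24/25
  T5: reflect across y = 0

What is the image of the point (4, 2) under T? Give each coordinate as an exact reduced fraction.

T1 translate by (1, 6): (4, 2) → (5, 8)
T2 translate by (-2, -3): (5, 8) → (3, 5)
T3 rotate counter-clockwise with cos θ = 3/5, sin θ = -4/5: (3, 5) → (29/5, 3/5)
T4 rotate counter-clockwise with cos θ = 7/25, sin θ = 24/25: (29/5, 3/5) → (131/125, 717/125)
T5 reflect across y = 0: (131/125, 717/125) → (131/125, -717/125)

T(p) = (131/125, -717/125)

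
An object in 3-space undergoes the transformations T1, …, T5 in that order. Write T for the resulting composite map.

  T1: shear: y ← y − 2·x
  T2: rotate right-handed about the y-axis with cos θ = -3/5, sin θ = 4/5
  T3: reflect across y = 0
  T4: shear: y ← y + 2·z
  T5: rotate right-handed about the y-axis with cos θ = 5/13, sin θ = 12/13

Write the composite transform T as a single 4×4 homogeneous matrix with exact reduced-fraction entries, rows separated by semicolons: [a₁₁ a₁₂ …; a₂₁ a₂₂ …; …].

T = [-63/65 0 -16/65 0; 2/5 -1 -6/5 0; 16/65 0 -63/65 0; 0 0 0 1]

T1 = [1 0 0 0; -2 1 0 0; 0 0 1 0; 0 0 0 1]
T2·T1 = [-3/5 0 4/5 0; -2 1 0 0; -4/5 0 -3/5 0; 0 0 0 1]
T3·…·T1 = [-3/5 0 4/5 0; 2 -1 0 0; -4/5 0 -3/5 0; 0 0 0 1]
T4·…·T1 = [-3/5 0 4/5 0; 2/5 -1 -6/5 0; -4/5 0 -3/5 0; 0 0 0 1]
T5·…·T1 = [-63/65 0 -16/65 0; 2/5 -1 -6/5 0; 16/65 0 -63/65 0; 0 0 0 1]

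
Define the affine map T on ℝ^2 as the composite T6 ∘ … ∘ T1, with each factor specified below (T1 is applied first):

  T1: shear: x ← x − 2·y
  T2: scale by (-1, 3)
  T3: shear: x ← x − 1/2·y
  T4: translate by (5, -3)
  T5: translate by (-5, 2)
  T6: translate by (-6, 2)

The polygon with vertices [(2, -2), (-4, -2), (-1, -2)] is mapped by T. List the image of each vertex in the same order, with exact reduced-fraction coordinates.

T1 shear: x ← x − 2·y: (2, -2) → (6, -2); (-4, -2) → (0, -2); (-1, -2) → (3, -2)
T2 scale by (-1, 3): (6, -2) → (-6, -6); (0, -2) → (0, -6); (3, -2) → (-3, -6)
T3 shear: x ← x − 1/2·y: (-6, -6) → (-3, -6); (0, -6) → (3, -6); (-3, -6) → (0, -6)
T4 translate by (5, -3): (-3, -6) → (2, -9); (3, -6) → (8, -9); (0, -6) → (5, -9)
T5 translate by (-5, 2): (2, -9) → (-3, -7); (8, -9) → (3, -7); (5, -9) → (0, -7)
T6 translate by (-6, 2): (-3, -7) → (-9, -5); (3, -7) → (-3, -5); (0, -7) → (-6, -5)

image vertices: (-9, -5), (-3, -5), (-6, -5)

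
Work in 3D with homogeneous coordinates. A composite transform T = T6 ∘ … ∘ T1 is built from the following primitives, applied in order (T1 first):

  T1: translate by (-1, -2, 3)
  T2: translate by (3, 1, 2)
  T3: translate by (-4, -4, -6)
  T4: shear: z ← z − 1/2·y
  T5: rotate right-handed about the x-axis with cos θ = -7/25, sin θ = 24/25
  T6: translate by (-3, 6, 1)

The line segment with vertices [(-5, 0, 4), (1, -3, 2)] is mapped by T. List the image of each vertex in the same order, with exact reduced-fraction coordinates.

image vertices: (-10, 53/25, -267/50), (-4, 86/25, -202/25)

T1 translate by (-1, -2, 3): (-5, 0, 4) → (-6, -2, 7); (1, -3, 2) → (0, -5, 5)
T2 translate by (3, 1, 2): (-6, -2, 7) → (-3, -1, 9); (0, -5, 5) → (3, -4, 7)
T3 translate by (-4, -4, -6): (-3, -1, 9) → (-7, -5, 3); (3, -4, 7) → (-1, -8, 1)
T4 shear: z ← z − 1/2·y: (-7, -5, 3) → (-7, -5, 11/2); (-1, -8, 1) → (-1, -8, 5)
T5 rotate right-handed about the x-axis with cos θ = -7/25, sin θ = 24/25: (-7, -5, 11/2) → (-7, -97/25, -317/50); (-1, -8, 5) → (-1, -64/25, -227/25)
T6 translate by (-3, 6, 1): (-7, -97/25, -317/50) → (-10, 53/25, -267/50); (-1, -64/25, -227/25) → (-4, 86/25, -202/25)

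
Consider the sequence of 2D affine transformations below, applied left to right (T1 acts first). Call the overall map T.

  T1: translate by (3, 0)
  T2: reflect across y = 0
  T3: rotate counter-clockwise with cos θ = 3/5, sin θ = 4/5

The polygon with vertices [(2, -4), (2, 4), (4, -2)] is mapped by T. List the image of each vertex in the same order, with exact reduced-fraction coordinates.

image vertices: (-1/5, 32/5), (31/5, 8/5), (13/5, 34/5)

T1 translate by (3, 0): (2, -4) → (5, -4); (2, 4) → (5, 4); (4, -2) → (7, -2)
T2 reflect across y = 0: (5, -4) → (5, 4); (5, 4) → (5, -4); (7, -2) → (7, 2)
T3 rotate counter-clockwise with cos θ = 3/5, sin θ = 4/5: (5, 4) → (-1/5, 32/5); (5, -4) → (31/5, 8/5); (7, 2) → (13/5, 34/5)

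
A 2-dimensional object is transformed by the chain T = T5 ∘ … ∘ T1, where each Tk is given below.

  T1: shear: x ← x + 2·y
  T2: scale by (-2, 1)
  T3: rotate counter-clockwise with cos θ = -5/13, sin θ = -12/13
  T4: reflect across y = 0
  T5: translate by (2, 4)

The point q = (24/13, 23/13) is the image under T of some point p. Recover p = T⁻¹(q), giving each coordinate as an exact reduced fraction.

T1 = [1 2 0; 0 1 0; 0 0 1]
T2·T1 = [-2 -4 0; 0 1 0; 0 0 1]
T3·…·T1 = [10/13 32/13 0; 24/13 43/13 0; 0 0 1]
T4·…·T1 = [10/13 32/13 0; -24/13 -43/13 0; 0 0 1]
T5·…·T1 = [10/13 32/13 2; -24/13 -43/13 4; 0 0 1]
det M = 2; M⁻¹ = [-43/26 -16/13 107/13; 12/13 5/13 -44/13; 0 0 1]
M⁻¹ · (24/13, 23/13)ᵀ = (3, -1)ᵀ

p = (3, -1)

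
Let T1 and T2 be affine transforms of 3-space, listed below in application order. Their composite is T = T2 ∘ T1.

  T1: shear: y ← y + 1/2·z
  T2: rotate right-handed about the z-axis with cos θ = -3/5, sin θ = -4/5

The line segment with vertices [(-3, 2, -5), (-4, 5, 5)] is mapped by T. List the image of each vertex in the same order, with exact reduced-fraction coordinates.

image vertices: (7/5, 27/10, -5), (42/5, -13/10, 5)

T1 shear: y ← y + 1/2·z: (-3, 2, -5) → (-3, -1/2, -5); (-4, 5, 5) → (-4, 15/2, 5)
T2 rotate right-handed about the z-axis with cos θ = -3/5, sin θ = -4/5: (-3, -1/2, -5) → (7/5, 27/10, -5); (-4, 15/2, 5) → (42/5, -13/10, 5)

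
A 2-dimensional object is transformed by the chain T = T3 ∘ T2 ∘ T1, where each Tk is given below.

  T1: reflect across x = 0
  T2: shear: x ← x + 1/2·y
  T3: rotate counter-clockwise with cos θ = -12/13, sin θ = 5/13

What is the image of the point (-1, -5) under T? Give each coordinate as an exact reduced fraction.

T(p) = (43/13, 105/26)

T1 reflect across x = 0: (-1, -5) → (1, -5)
T2 shear: x ← x + 1/2·y: (1, -5) → (-3/2, -5)
T3 rotate counter-clockwise with cos θ = -12/13, sin θ = 5/13: (-3/2, -5) → (43/13, 105/26)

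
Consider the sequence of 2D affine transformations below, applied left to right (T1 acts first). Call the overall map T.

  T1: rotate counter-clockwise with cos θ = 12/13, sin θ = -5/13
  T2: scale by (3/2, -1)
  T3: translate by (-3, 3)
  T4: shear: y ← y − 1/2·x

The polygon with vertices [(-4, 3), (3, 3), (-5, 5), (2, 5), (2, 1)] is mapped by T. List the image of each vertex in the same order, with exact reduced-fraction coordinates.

T1 rotate counter-clockwise with cos θ = 12/13, sin θ = -5/13: (-4, 3) → (-33/13, 56/13); (3, 3) → (51/13, 21/13); (-5, 5) → (-35/13, 85/13); (2, 5) → (49/13, 50/13); (2, 1) → (29/13, 2/13)
T2 scale by (3/2, -1): (-33/13, 56/13) → (-99/26, -56/13); (51/13, 21/13) → (153/26, -21/13); (-35/13, 85/13) → (-105/26, -85/13); (49/13, 50/13) → (147/26, -50/13); (29/13, 2/13) → (87/26, -2/13)
T3 translate by (-3, 3): (-99/26, -56/13) → (-177/26, -17/13); (153/26, -21/13) → (75/26, 18/13); (-105/26, -85/13) → (-183/26, -46/13); (147/26, -50/13) → (69/26, -11/13); (87/26, -2/13) → (9/26, 37/13)
T4 shear: y ← y − 1/2·x: (-177/26, -17/13) → (-177/26, 109/52); (75/26, 18/13) → (75/26, -3/52); (-183/26, -46/13) → (-183/26, -1/52); (69/26, -11/13) → (69/26, -113/52); (9/26, 37/13) → (9/26, 139/52)

image vertices: (-177/26, 109/52), (75/26, -3/52), (-183/26, -1/52), (69/26, -113/52), (9/26, 139/52)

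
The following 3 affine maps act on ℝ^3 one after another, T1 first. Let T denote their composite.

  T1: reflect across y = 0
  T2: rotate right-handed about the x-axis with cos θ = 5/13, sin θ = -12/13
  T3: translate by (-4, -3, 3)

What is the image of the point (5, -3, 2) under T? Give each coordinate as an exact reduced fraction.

T(p) = (1, 0, 1)

T1 reflect across y = 0: (5, -3, 2) → (5, 3, 2)
T2 rotate right-handed about the x-axis with cos θ = 5/13, sin θ = -12/13: (5, 3, 2) → (5, 3, -2)
T3 translate by (-4, -3, 3): (5, 3, -2) → (1, 0, 1)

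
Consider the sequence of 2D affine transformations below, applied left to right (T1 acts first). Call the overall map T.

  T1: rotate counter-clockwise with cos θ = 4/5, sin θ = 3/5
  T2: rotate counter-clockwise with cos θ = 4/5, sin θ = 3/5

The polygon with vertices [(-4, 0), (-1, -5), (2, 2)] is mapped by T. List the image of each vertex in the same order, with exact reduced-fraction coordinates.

T1 rotate counter-clockwise with cos θ = 4/5, sin θ = 3/5: (-4, 0) → (-16/5, -12/5); (-1, -5) → (11/5, -23/5); (2, 2) → (2/5, 14/5)
T2 rotate counter-clockwise with cos θ = 4/5, sin θ = 3/5: (-16/5, -12/5) → (-28/25, -96/25); (11/5, -23/5) → (113/25, -59/25); (2/5, 14/5) → (-34/25, 62/25)

image vertices: (-28/25, -96/25), (113/25, -59/25), (-34/25, 62/25)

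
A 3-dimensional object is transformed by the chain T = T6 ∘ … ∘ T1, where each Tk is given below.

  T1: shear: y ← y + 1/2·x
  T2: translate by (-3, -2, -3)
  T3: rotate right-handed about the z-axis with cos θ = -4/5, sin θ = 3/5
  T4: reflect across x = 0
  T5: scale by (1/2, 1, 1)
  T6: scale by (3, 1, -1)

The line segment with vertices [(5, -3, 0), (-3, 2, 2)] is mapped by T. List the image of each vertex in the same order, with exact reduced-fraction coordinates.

T1 shear: y ← y + 1/2·x: (5, -3, 0) → (5, -1/2, 0); (-3, 2, 2) → (-3, 1/2, 2)
T2 translate by (-3, -2, -3): (5, -1/2, 0) → (2, -5/2, -3); (-3, 1/2, 2) → (-6, -3/2, -1)
T3 rotate right-handed about the z-axis with cos θ = -4/5, sin θ = 3/5: (2, -5/2, -3) → (-1/10, 16/5, -3); (-6, -3/2, -1) → (57/10, -12/5, -1)
T4 reflect across x = 0: (-1/10, 16/5, -3) → (1/10, 16/5, -3); (57/10, -12/5, -1) → (-57/10, -12/5, -1)
T5 scale by (1/2, 1, 1): (1/10, 16/5, -3) → (1/20, 16/5, -3); (-57/10, -12/5, -1) → (-57/20, -12/5, -1)
T6 scale by (3, 1, -1): (1/20, 16/5, -3) → (3/20, 16/5, 3); (-57/20, -12/5, -1) → (-171/20, -12/5, 1)

image vertices: (3/20, 16/5, 3), (-171/20, -12/5, 1)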